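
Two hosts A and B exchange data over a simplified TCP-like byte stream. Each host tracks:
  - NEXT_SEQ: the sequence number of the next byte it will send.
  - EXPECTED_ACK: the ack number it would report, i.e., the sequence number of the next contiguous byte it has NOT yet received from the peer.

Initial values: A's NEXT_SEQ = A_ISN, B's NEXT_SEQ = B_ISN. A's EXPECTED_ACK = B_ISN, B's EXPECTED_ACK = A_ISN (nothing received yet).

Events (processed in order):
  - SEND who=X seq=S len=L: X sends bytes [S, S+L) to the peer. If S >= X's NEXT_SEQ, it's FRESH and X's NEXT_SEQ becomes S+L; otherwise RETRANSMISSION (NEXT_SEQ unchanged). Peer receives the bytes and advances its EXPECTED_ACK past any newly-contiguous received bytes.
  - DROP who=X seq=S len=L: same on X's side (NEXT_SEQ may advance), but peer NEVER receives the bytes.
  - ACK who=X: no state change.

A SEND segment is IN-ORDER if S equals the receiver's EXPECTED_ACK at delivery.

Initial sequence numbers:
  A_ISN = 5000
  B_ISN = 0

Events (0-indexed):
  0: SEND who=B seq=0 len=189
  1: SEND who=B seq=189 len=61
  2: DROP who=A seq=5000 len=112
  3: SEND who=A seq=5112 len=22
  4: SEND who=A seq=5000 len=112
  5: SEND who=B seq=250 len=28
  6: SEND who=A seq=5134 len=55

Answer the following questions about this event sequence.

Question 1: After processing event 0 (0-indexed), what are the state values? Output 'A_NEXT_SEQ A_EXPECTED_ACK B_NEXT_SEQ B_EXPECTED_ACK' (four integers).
After event 0: A_seq=5000 A_ack=189 B_seq=189 B_ack=5000

5000 189 189 5000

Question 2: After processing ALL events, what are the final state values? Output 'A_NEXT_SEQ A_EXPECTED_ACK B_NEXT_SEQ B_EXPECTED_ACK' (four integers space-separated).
Answer: 5189 278 278 5189

Derivation:
After event 0: A_seq=5000 A_ack=189 B_seq=189 B_ack=5000
After event 1: A_seq=5000 A_ack=250 B_seq=250 B_ack=5000
After event 2: A_seq=5112 A_ack=250 B_seq=250 B_ack=5000
After event 3: A_seq=5134 A_ack=250 B_seq=250 B_ack=5000
After event 4: A_seq=5134 A_ack=250 B_seq=250 B_ack=5134
After event 5: A_seq=5134 A_ack=278 B_seq=278 B_ack=5134
After event 6: A_seq=5189 A_ack=278 B_seq=278 B_ack=5189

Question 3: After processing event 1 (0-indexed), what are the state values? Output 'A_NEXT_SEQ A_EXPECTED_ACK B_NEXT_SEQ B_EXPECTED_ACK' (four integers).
After event 0: A_seq=5000 A_ack=189 B_seq=189 B_ack=5000
After event 1: A_seq=5000 A_ack=250 B_seq=250 B_ack=5000

5000 250 250 5000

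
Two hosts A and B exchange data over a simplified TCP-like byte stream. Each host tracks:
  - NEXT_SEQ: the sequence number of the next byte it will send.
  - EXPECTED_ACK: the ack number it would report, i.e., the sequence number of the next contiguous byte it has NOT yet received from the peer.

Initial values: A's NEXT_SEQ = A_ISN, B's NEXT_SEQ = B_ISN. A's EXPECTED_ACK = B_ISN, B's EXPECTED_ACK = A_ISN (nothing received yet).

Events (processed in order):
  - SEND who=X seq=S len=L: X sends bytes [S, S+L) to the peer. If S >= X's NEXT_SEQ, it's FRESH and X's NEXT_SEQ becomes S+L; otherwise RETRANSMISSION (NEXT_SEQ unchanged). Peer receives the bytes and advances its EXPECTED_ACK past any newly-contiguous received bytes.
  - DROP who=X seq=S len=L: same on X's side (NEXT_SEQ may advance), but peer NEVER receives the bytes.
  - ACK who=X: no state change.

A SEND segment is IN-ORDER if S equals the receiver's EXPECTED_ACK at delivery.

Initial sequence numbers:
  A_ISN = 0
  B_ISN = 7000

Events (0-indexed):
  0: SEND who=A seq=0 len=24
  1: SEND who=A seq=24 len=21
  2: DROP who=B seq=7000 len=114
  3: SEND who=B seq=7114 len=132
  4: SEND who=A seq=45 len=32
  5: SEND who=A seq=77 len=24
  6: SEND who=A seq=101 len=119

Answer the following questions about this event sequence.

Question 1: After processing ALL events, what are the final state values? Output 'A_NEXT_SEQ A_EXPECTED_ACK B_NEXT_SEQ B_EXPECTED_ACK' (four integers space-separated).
Answer: 220 7000 7246 220

Derivation:
After event 0: A_seq=24 A_ack=7000 B_seq=7000 B_ack=24
After event 1: A_seq=45 A_ack=7000 B_seq=7000 B_ack=45
After event 2: A_seq=45 A_ack=7000 B_seq=7114 B_ack=45
After event 3: A_seq=45 A_ack=7000 B_seq=7246 B_ack=45
After event 4: A_seq=77 A_ack=7000 B_seq=7246 B_ack=77
After event 5: A_seq=101 A_ack=7000 B_seq=7246 B_ack=101
After event 6: A_seq=220 A_ack=7000 B_seq=7246 B_ack=220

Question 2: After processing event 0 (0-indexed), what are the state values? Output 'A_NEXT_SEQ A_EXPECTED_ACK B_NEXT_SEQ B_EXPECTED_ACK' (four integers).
After event 0: A_seq=24 A_ack=7000 B_seq=7000 B_ack=24

24 7000 7000 24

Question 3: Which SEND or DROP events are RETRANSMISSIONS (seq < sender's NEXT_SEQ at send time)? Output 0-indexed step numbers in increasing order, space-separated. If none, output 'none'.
Answer: none

Derivation:
Step 0: SEND seq=0 -> fresh
Step 1: SEND seq=24 -> fresh
Step 2: DROP seq=7000 -> fresh
Step 3: SEND seq=7114 -> fresh
Step 4: SEND seq=45 -> fresh
Step 5: SEND seq=77 -> fresh
Step 6: SEND seq=101 -> fresh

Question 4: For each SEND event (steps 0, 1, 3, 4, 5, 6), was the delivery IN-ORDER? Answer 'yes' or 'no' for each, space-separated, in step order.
Answer: yes yes no yes yes yes

Derivation:
Step 0: SEND seq=0 -> in-order
Step 1: SEND seq=24 -> in-order
Step 3: SEND seq=7114 -> out-of-order
Step 4: SEND seq=45 -> in-order
Step 5: SEND seq=77 -> in-order
Step 6: SEND seq=101 -> in-order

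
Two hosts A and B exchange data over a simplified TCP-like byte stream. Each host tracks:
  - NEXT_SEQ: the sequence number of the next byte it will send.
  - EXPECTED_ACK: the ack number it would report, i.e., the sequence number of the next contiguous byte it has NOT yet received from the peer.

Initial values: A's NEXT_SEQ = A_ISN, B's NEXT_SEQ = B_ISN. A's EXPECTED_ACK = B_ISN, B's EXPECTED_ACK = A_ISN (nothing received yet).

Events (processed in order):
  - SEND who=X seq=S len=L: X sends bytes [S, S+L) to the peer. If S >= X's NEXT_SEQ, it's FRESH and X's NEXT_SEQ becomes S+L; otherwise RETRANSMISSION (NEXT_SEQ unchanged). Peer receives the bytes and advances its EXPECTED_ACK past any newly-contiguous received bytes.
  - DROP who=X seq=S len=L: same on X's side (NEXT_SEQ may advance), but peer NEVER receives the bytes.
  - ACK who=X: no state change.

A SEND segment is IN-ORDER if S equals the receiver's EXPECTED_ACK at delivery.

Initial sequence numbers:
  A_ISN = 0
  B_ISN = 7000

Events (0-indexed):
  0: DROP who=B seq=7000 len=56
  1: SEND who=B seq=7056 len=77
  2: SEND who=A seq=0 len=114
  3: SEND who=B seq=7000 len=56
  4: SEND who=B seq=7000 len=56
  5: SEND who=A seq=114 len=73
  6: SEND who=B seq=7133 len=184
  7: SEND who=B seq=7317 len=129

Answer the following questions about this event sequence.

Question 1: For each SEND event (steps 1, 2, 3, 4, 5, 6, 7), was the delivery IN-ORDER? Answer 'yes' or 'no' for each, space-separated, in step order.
Step 1: SEND seq=7056 -> out-of-order
Step 2: SEND seq=0 -> in-order
Step 3: SEND seq=7000 -> in-order
Step 4: SEND seq=7000 -> out-of-order
Step 5: SEND seq=114 -> in-order
Step 6: SEND seq=7133 -> in-order
Step 7: SEND seq=7317 -> in-order

Answer: no yes yes no yes yes yes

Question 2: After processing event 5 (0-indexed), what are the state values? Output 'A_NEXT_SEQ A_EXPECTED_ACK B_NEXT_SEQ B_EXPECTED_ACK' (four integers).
After event 0: A_seq=0 A_ack=7000 B_seq=7056 B_ack=0
After event 1: A_seq=0 A_ack=7000 B_seq=7133 B_ack=0
After event 2: A_seq=114 A_ack=7000 B_seq=7133 B_ack=114
After event 3: A_seq=114 A_ack=7133 B_seq=7133 B_ack=114
After event 4: A_seq=114 A_ack=7133 B_seq=7133 B_ack=114
After event 5: A_seq=187 A_ack=7133 B_seq=7133 B_ack=187

187 7133 7133 187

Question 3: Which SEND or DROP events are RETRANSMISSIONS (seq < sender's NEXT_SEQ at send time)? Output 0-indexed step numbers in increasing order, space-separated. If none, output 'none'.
Step 0: DROP seq=7000 -> fresh
Step 1: SEND seq=7056 -> fresh
Step 2: SEND seq=0 -> fresh
Step 3: SEND seq=7000 -> retransmit
Step 4: SEND seq=7000 -> retransmit
Step 5: SEND seq=114 -> fresh
Step 6: SEND seq=7133 -> fresh
Step 7: SEND seq=7317 -> fresh

Answer: 3 4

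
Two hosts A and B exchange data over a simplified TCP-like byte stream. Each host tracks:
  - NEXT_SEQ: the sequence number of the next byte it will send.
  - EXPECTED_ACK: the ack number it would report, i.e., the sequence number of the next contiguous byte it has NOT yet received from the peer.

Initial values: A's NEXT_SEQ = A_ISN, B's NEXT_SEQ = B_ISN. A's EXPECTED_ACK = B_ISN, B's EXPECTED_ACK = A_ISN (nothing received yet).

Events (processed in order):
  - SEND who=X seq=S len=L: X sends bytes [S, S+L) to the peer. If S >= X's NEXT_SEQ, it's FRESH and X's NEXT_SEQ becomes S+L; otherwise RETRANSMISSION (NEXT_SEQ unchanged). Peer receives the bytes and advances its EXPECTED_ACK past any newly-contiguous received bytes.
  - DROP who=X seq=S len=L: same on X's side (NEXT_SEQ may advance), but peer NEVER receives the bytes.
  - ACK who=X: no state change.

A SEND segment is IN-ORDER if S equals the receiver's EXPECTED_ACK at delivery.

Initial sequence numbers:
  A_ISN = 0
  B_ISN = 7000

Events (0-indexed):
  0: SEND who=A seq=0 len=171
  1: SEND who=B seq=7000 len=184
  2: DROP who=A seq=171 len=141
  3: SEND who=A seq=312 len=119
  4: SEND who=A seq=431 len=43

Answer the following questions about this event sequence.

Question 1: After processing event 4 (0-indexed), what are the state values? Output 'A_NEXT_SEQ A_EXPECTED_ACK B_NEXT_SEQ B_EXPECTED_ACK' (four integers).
After event 0: A_seq=171 A_ack=7000 B_seq=7000 B_ack=171
After event 1: A_seq=171 A_ack=7184 B_seq=7184 B_ack=171
After event 2: A_seq=312 A_ack=7184 B_seq=7184 B_ack=171
After event 3: A_seq=431 A_ack=7184 B_seq=7184 B_ack=171
After event 4: A_seq=474 A_ack=7184 B_seq=7184 B_ack=171

474 7184 7184 171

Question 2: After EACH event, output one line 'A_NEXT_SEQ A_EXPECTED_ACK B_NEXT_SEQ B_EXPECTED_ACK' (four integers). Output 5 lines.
171 7000 7000 171
171 7184 7184 171
312 7184 7184 171
431 7184 7184 171
474 7184 7184 171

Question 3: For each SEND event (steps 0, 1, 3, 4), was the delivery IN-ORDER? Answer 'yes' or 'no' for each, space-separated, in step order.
Step 0: SEND seq=0 -> in-order
Step 1: SEND seq=7000 -> in-order
Step 3: SEND seq=312 -> out-of-order
Step 4: SEND seq=431 -> out-of-order

Answer: yes yes no no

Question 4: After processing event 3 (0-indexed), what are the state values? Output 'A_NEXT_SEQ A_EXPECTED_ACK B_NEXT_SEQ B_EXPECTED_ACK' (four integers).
After event 0: A_seq=171 A_ack=7000 B_seq=7000 B_ack=171
After event 1: A_seq=171 A_ack=7184 B_seq=7184 B_ack=171
After event 2: A_seq=312 A_ack=7184 B_seq=7184 B_ack=171
After event 3: A_seq=431 A_ack=7184 B_seq=7184 B_ack=171

431 7184 7184 171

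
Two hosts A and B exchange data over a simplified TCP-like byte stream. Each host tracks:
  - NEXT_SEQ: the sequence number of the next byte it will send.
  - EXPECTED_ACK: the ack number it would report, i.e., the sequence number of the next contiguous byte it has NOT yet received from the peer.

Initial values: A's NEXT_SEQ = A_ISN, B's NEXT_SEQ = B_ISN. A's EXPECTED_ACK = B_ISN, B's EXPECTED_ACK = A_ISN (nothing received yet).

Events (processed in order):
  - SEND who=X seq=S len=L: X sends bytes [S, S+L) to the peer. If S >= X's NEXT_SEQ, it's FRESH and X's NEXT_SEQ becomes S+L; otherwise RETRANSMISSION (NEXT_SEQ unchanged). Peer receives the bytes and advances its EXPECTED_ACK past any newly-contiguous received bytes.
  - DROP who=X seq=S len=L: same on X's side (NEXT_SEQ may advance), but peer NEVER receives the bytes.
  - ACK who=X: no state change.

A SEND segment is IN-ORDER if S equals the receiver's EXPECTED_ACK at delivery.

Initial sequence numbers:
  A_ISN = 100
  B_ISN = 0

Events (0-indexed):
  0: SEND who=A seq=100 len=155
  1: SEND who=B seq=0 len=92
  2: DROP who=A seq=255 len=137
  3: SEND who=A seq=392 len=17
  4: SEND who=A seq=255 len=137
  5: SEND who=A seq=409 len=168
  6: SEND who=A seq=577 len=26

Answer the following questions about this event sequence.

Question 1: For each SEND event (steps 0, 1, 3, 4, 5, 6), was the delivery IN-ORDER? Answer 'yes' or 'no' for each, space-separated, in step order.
Step 0: SEND seq=100 -> in-order
Step 1: SEND seq=0 -> in-order
Step 3: SEND seq=392 -> out-of-order
Step 4: SEND seq=255 -> in-order
Step 5: SEND seq=409 -> in-order
Step 6: SEND seq=577 -> in-order

Answer: yes yes no yes yes yes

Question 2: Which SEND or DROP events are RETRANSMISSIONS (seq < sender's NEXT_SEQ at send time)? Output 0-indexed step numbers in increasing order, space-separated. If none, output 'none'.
Step 0: SEND seq=100 -> fresh
Step 1: SEND seq=0 -> fresh
Step 2: DROP seq=255 -> fresh
Step 3: SEND seq=392 -> fresh
Step 4: SEND seq=255 -> retransmit
Step 5: SEND seq=409 -> fresh
Step 6: SEND seq=577 -> fresh

Answer: 4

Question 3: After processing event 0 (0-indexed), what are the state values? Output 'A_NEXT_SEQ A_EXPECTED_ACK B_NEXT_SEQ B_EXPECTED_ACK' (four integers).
After event 0: A_seq=255 A_ack=0 B_seq=0 B_ack=255

255 0 0 255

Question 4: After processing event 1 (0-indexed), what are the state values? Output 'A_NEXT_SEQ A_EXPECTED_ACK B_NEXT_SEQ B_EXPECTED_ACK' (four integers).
After event 0: A_seq=255 A_ack=0 B_seq=0 B_ack=255
After event 1: A_seq=255 A_ack=92 B_seq=92 B_ack=255

255 92 92 255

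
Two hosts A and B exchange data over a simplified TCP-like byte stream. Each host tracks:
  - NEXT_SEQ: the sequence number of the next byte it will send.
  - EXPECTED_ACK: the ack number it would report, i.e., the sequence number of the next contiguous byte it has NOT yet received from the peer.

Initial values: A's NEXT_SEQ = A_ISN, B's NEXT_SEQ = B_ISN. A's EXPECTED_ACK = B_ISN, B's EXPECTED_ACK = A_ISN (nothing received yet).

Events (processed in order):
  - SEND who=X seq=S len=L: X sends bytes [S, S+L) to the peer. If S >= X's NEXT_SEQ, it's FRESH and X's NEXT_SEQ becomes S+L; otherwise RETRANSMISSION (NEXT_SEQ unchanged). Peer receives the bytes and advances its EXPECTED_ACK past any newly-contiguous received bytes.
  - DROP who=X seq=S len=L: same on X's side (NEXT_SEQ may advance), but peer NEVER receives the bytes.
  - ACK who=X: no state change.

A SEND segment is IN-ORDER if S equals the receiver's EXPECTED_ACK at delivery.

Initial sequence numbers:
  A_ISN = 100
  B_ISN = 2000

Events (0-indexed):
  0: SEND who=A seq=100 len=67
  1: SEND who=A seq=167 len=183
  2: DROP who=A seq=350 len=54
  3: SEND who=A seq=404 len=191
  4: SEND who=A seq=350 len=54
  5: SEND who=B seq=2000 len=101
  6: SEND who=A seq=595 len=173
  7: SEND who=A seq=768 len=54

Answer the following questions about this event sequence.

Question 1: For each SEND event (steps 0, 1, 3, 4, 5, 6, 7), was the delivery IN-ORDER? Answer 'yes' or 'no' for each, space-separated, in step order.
Step 0: SEND seq=100 -> in-order
Step 1: SEND seq=167 -> in-order
Step 3: SEND seq=404 -> out-of-order
Step 4: SEND seq=350 -> in-order
Step 5: SEND seq=2000 -> in-order
Step 6: SEND seq=595 -> in-order
Step 7: SEND seq=768 -> in-order

Answer: yes yes no yes yes yes yes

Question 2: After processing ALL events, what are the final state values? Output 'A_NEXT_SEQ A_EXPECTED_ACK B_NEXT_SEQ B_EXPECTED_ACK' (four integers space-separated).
Answer: 822 2101 2101 822

Derivation:
After event 0: A_seq=167 A_ack=2000 B_seq=2000 B_ack=167
After event 1: A_seq=350 A_ack=2000 B_seq=2000 B_ack=350
After event 2: A_seq=404 A_ack=2000 B_seq=2000 B_ack=350
After event 3: A_seq=595 A_ack=2000 B_seq=2000 B_ack=350
After event 4: A_seq=595 A_ack=2000 B_seq=2000 B_ack=595
After event 5: A_seq=595 A_ack=2101 B_seq=2101 B_ack=595
After event 6: A_seq=768 A_ack=2101 B_seq=2101 B_ack=768
After event 7: A_seq=822 A_ack=2101 B_seq=2101 B_ack=822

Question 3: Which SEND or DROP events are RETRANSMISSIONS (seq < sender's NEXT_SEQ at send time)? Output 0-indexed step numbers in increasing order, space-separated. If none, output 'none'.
Answer: 4

Derivation:
Step 0: SEND seq=100 -> fresh
Step 1: SEND seq=167 -> fresh
Step 2: DROP seq=350 -> fresh
Step 3: SEND seq=404 -> fresh
Step 4: SEND seq=350 -> retransmit
Step 5: SEND seq=2000 -> fresh
Step 6: SEND seq=595 -> fresh
Step 7: SEND seq=768 -> fresh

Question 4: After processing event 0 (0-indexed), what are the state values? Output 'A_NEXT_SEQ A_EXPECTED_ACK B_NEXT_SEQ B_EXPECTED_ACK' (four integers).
After event 0: A_seq=167 A_ack=2000 B_seq=2000 B_ack=167

167 2000 2000 167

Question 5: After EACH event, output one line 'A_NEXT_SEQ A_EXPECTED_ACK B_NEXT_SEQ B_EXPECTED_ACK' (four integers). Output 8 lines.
167 2000 2000 167
350 2000 2000 350
404 2000 2000 350
595 2000 2000 350
595 2000 2000 595
595 2101 2101 595
768 2101 2101 768
822 2101 2101 822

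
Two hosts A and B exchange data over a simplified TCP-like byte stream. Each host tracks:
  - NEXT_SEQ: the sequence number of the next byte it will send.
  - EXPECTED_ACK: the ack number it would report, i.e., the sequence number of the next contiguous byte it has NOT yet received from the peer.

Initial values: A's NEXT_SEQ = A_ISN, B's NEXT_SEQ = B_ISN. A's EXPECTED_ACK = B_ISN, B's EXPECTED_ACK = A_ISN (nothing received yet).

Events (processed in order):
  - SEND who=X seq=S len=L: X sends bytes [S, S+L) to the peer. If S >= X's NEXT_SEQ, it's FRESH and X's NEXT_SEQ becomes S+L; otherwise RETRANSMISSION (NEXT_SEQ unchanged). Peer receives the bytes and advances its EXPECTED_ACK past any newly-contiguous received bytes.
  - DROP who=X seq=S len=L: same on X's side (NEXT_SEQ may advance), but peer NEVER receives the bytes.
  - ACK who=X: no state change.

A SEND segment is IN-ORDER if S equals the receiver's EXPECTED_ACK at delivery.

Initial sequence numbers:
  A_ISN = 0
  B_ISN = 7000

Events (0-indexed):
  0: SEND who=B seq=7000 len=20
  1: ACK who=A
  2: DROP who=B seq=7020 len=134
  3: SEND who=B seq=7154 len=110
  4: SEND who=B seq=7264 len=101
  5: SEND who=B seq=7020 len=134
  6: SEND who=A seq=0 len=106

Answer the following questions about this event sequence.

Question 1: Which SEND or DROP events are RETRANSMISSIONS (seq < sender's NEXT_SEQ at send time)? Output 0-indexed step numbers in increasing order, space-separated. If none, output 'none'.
Step 0: SEND seq=7000 -> fresh
Step 2: DROP seq=7020 -> fresh
Step 3: SEND seq=7154 -> fresh
Step 4: SEND seq=7264 -> fresh
Step 5: SEND seq=7020 -> retransmit
Step 6: SEND seq=0 -> fresh

Answer: 5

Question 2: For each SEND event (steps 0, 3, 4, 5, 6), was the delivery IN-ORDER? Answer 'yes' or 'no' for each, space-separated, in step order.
Step 0: SEND seq=7000 -> in-order
Step 3: SEND seq=7154 -> out-of-order
Step 4: SEND seq=7264 -> out-of-order
Step 5: SEND seq=7020 -> in-order
Step 6: SEND seq=0 -> in-order

Answer: yes no no yes yes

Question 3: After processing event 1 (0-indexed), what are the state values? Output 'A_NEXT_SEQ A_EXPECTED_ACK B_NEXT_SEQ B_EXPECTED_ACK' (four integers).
After event 0: A_seq=0 A_ack=7020 B_seq=7020 B_ack=0
After event 1: A_seq=0 A_ack=7020 B_seq=7020 B_ack=0

0 7020 7020 0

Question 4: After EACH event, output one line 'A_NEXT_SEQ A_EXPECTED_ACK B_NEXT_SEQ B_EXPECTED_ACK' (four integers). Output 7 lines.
0 7020 7020 0
0 7020 7020 0
0 7020 7154 0
0 7020 7264 0
0 7020 7365 0
0 7365 7365 0
106 7365 7365 106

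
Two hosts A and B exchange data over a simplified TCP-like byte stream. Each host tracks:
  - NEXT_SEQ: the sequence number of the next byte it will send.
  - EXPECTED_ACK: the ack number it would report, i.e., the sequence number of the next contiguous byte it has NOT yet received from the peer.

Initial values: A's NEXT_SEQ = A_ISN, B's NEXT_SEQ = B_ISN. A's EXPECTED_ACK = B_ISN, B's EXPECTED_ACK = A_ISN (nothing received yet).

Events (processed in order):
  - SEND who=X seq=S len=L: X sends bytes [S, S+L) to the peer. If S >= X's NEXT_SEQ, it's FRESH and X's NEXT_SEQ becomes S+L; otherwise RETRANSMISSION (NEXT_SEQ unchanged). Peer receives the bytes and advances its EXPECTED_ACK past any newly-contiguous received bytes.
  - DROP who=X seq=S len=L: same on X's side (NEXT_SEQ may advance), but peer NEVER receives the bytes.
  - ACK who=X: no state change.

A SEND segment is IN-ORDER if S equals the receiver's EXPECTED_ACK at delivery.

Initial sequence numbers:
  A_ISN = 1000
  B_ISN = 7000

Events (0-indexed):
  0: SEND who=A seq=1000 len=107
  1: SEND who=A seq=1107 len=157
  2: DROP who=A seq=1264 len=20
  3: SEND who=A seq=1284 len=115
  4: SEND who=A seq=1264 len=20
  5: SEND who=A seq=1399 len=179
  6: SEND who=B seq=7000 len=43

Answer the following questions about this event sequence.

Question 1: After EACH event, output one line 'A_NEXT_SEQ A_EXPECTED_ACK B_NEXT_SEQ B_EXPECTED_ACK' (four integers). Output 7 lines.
1107 7000 7000 1107
1264 7000 7000 1264
1284 7000 7000 1264
1399 7000 7000 1264
1399 7000 7000 1399
1578 7000 7000 1578
1578 7043 7043 1578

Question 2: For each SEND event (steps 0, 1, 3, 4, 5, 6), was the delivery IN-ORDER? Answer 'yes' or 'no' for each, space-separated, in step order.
Step 0: SEND seq=1000 -> in-order
Step 1: SEND seq=1107 -> in-order
Step 3: SEND seq=1284 -> out-of-order
Step 4: SEND seq=1264 -> in-order
Step 5: SEND seq=1399 -> in-order
Step 6: SEND seq=7000 -> in-order

Answer: yes yes no yes yes yes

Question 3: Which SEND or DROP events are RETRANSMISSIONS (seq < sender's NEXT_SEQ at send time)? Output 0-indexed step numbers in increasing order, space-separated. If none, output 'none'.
Step 0: SEND seq=1000 -> fresh
Step 1: SEND seq=1107 -> fresh
Step 2: DROP seq=1264 -> fresh
Step 3: SEND seq=1284 -> fresh
Step 4: SEND seq=1264 -> retransmit
Step 5: SEND seq=1399 -> fresh
Step 6: SEND seq=7000 -> fresh

Answer: 4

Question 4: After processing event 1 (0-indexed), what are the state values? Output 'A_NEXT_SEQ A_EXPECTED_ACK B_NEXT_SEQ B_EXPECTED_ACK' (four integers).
After event 0: A_seq=1107 A_ack=7000 B_seq=7000 B_ack=1107
After event 1: A_seq=1264 A_ack=7000 B_seq=7000 B_ack=1264

1264 7000 7000 1264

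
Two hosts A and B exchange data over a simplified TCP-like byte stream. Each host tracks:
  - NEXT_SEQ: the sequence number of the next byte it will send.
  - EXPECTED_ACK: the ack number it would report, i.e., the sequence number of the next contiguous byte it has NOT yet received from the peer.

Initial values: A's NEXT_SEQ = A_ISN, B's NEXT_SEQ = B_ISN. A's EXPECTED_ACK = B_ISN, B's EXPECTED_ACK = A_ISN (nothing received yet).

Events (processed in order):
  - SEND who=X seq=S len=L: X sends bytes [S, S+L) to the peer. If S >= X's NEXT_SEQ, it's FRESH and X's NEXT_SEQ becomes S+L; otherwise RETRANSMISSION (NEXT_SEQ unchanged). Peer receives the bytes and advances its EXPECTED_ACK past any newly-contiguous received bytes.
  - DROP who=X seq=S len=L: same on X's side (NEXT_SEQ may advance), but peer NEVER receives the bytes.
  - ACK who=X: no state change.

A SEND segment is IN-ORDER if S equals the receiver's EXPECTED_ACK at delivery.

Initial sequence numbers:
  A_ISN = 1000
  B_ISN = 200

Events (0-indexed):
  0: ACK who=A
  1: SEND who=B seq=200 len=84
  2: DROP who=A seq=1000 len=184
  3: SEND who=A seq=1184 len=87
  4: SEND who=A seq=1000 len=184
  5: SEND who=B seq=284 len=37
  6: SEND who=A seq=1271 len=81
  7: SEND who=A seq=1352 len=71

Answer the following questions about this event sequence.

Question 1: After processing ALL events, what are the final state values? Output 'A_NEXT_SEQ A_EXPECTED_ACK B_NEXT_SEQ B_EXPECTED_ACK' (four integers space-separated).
Answer: 1423 321 321 1423

Derivation:
After event 0: A_seq=1000 A_ack=200 B_seq=200 B_ack=1000
After event 1: A_seq=1000 A_ack=284 B_seq=284 B_ack=1000
After event 2: A_seq=1184 A_ack=284 B_seq=284 B_ack=1000
After event 3: A_seq=1271 A_ack=284 B_seq=284 B_ack=1000
After event 4: A_seq=1271 A_ack=284 B_seq=284 B_ack=1271
After event 5: A_seq=1271 A_ack=321 B_seq=321 B_ack=1271
After event 6: A_seq=1352 A_ack=321 B_seq=321 B_ack=1352
After event 7: A_seq=1423 A_ack=321 B_seq=321 B_ack=1423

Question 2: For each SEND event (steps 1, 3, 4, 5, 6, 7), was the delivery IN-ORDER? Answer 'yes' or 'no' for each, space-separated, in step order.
Answer: yes no yes yes yes yes

Derivation:
Step 1: SEND seq=200 -> in-order
Step 3: SEND seq=1184 -> out-of-order
Step 4: SEND seq=1000 -> in-order
Step 5: SEND seq=284 -> in-order
Step 6: SEND seq=1271 -> in-order
Step 7: SEND seq=1352 -> in-order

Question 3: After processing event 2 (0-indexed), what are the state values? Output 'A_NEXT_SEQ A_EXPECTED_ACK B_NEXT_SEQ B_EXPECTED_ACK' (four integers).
After event 0: A_seq=1000 A_ack=200 B_seq=200 B_ack=1000
After event 1: A_seq=1000 A_ack=284 B_seq=284 B_ack=1000
After event 2: A_seq=1184 A_ack=284 B_seq=284 B_ack=1000

1184 284 284 1000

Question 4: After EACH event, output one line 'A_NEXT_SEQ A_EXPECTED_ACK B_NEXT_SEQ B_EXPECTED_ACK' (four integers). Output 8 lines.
1000 200 200 1000
1000 284 284 1000
1184 284 284 1000
1271 284 284 1000
1271 284 284 1271
1271 321 321 1271
1352 321 321 1352
1423 321 321 1423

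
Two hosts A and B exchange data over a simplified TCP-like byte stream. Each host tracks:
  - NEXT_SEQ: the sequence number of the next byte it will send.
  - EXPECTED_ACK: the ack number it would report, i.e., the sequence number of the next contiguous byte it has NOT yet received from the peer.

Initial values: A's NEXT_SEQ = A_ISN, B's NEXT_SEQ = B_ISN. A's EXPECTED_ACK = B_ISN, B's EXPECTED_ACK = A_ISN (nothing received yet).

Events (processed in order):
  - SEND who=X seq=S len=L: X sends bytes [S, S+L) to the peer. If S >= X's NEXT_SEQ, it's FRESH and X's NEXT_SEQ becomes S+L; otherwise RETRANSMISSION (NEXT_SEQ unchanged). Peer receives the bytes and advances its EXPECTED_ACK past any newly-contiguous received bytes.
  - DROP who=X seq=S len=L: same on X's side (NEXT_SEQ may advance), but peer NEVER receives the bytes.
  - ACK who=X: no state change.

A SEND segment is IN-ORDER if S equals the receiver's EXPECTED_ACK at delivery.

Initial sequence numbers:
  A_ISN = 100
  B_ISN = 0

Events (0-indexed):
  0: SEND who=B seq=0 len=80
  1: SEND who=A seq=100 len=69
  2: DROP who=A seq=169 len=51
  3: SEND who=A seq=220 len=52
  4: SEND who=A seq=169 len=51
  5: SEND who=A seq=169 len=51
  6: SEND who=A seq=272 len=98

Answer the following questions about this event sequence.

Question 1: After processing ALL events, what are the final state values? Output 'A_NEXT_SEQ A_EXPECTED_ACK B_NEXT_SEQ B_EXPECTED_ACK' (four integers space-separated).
After event 0: A_seq=100 A_ack=80 B_seq=80 B_ack=100
After event 1: A_seq=169 A_ack=80 B_seq=80 B_ack=169
After event 2: A_seq=220 A_ack=80 B_seq=80 B_ack=169
After event 3: A_seq=272 A_ack=80 B_seq=80 B_ack=169
After event 4: A_seq=272 A_ack=80 B_seq=80 B_ack=272
After event 5: A_seq=272 A_ack=80 B_seq=80 B_ack=272
After event 6: A_seq=370 A_ack=80 B_seq=80 B_ack=370

Answer: 370 80 80 370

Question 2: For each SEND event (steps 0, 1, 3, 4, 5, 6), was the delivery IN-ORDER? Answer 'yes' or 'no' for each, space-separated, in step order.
Step 0: SEND seq=0 -> in-order
Step 1: SEND seq=100 -> in-order
Step 3: SEND seq=220 -> out-of-order
Step 4: SEND seq=169 -> in-order
Step 5: SEND seq=169 -> out-of-order
Step 6: SEND seq=272 -> in-order

Answer: yes yes no yes no yes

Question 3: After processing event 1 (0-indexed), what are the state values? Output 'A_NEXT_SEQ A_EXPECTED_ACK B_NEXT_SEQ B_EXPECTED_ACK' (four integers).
After event 0: A_seq=100 A_ack=80 B_seq=80 B_ack=100
After event 1: A_seq=169 A_ack=80 B_seq=80 B_ack=169

169 80 80 169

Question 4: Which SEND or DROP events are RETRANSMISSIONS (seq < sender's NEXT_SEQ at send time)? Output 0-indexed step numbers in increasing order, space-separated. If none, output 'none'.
Step 0: SEND seq=0 -> fresh
Step 1: SEND seq=100 -> fresh
Step 2: DROP seq=169 -> fresh
Step 3: SEND seq=220 -> fresh
Step 4: SEND seq=169 -> retransmit
Step 5: SEND seq=169 -> retransmit
Step 6: SEND seq=272 -> fresh

Answer: 4 5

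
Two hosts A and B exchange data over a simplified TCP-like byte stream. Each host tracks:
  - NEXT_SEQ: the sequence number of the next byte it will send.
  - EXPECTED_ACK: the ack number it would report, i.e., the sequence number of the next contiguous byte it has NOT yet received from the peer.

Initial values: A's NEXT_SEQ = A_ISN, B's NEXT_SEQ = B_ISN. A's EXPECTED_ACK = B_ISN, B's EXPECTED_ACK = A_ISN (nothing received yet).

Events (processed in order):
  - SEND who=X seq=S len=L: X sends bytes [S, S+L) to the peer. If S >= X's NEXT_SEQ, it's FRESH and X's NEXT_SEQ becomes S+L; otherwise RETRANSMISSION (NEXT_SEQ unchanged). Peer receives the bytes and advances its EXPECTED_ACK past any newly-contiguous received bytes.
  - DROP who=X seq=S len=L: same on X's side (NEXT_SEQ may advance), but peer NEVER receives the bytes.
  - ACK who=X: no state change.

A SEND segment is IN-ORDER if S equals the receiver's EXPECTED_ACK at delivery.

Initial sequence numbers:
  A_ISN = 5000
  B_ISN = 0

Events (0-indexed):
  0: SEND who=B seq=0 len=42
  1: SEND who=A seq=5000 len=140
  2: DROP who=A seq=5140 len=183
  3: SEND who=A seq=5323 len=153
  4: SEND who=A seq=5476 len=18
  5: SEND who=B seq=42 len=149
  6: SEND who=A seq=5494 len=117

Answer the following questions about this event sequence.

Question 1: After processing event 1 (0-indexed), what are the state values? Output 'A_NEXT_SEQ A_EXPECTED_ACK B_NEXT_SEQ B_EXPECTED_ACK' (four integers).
After event 0: A_seq=5000 A_ack=42 B_seq=42 B_ack=5000
After event 1: A_seq=5140 A_ack=42 B_seq=42 B_ack=5140

5140 42 42 5140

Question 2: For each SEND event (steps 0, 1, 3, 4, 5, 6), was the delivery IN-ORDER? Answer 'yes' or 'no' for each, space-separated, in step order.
Answer: yes yes no no yes no

Derivation:
Step 0: SEND seq=0 -> in-order
Step 1: SEND seq=5000 -> in-order
Step 3: SEND seq=5323 -> out-of-order
Step 4: SEND seq=5476 -> out-of-order
Step 5: SEND seq=42 -> in-order
Step 6: SEND seq=5494 -> out-of-order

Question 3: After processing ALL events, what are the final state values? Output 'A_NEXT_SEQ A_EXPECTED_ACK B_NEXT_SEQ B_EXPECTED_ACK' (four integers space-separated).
Answer: 5611 191 191 5140

Derivation:
After event 0: A_seq=5000 A_ack=42 B_seq=42 B_ack=5000
After event 1: A_seq=5140 A_ack=42 B_seq=42 B_ack=5140
After event 2: A_seq=5323 A_ack=42 B_seq=42 B_ack=5140
After event 3: A_seq=5476 A_ack=42 B_seq=42 B_ack=5140
After event 4: A_seq=5494 A_ack=42 B_seq=42 B_ack=5140
After event 5: A_seq=5494 A_ack=191 B_seq=191 B_ack=5140
After event 6: A_seq=5611 A_ack=191 B_seq=191 B_ack=5140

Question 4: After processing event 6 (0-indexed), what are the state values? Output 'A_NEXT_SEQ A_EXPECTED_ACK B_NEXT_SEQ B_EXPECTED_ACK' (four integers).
After event 0: A_seq=5000 A_ack=42 B_seq=42 B_ack=5000
After event 1: A_seq=5140 A_ack=42 B_seq=42 B_ack=5140
After event 2: A_seq=5323 A_ack=42 B_seq=42 B_ack=5140
After event 3: A_seq=5476 A_ack=42 B_seq=42 B_ack=5140
After event 4: A_seq=5494 A_ack=42 B_seq=42 B_ack=5140
After event 5: A_seq=5494 A_ack=191 B_seq=191 B_ack=5140
After event 6: A_seq=5611 A_ack=191 B_seq=191 B_ack=5140

5611 191 191 5140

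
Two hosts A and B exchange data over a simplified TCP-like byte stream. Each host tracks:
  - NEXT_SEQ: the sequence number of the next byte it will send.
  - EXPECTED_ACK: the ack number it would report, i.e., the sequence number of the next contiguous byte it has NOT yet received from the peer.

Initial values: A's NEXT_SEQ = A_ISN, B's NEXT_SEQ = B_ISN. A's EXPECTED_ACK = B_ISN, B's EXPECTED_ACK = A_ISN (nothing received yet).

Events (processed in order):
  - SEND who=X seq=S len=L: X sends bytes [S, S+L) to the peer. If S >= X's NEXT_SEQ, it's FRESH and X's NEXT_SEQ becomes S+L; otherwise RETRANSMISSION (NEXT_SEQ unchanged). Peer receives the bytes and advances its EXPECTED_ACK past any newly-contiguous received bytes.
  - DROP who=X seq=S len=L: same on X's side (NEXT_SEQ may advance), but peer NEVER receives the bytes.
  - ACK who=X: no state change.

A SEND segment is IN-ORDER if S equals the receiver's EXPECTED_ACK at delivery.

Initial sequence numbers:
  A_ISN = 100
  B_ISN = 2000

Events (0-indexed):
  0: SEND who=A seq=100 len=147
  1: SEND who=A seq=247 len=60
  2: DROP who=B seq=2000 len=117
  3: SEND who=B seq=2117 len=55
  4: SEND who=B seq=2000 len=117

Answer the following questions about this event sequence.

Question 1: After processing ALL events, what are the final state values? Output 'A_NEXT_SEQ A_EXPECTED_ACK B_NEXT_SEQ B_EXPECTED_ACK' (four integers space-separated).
Answer: 307 2172 2172 307

Derivation:
After event 0: A_seq=247 A_ack=2000 B_seq=2000 B_ack=247
After event 1: A_seq=307 A_ack=2000 B_seq=2000 B_ack=307
After event 2: A_seq=307 A_ack=2000 B_seq=2117 B_ack=307
After event 3: A_seq=307 A_ack=2000 B_seq=2172 B_ack=307
After event 4: A_seq=307 A_ack=2172 B_seq=2172 B_ack=307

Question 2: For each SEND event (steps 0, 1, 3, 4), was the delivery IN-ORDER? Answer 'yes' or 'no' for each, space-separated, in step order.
Step 0: SEND seq=100 -> in-order
Step 1: SEND seq=247 -> in-order
Step 3: SEND seq=2117 -> out-of-order
Step 4: SEND seq=2000 -> in-order

Answer: yes yes no yes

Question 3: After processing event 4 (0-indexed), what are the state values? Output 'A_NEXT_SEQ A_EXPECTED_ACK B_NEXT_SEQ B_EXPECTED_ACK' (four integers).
After event 0: A_seq=247 A_ack=2000 B_seq=2000 B_ack=247
After event 1: A_seq=307 A_ack=2000 B_seq=2000 B_ack=307
After event 2: A_seq=307 A_ack=2000 B_seq=2117 B_ack=307
After event 3: A_seq=307 A_ack=2000 B_seq=2172 B_ack=307
After event 4: A_seq=307 A_ack=2172 B_seq=2172 B_ack=307

307 2172 2172 307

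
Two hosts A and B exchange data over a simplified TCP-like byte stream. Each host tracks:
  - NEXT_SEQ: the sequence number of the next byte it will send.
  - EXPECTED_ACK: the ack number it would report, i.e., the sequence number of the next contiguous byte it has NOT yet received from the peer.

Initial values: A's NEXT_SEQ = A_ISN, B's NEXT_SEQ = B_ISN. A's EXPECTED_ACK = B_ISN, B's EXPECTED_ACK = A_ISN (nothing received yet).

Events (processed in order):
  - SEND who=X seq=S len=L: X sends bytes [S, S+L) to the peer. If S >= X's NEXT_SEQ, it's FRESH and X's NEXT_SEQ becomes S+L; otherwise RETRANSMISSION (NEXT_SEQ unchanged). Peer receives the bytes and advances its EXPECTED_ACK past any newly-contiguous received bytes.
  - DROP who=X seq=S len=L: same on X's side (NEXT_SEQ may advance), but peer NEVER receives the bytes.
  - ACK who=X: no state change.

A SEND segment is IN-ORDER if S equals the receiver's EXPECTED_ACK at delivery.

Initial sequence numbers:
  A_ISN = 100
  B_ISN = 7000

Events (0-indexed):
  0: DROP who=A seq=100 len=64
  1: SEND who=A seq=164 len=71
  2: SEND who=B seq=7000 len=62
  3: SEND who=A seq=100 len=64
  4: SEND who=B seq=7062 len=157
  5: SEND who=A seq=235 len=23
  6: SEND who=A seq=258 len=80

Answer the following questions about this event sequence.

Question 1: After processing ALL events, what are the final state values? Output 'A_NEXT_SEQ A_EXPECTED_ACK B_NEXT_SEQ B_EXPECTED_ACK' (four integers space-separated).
After event 0: A_seq=164 A_ack=7000 B_seq=7000 B_ack=100
After event 1: A_seq=235 A_ack=7000 B_seq=7000 B_ack=100
After event 2: A_seq=235 A_ack=7062 B_seq=7062 B_ack=100
After event 3: A_seq=235 A_ack=7062 B_seq=7062 B_ack=235
After event 4: A_seq=235 A_ack=7219 B_seq=7219 B_ack=235
After event 5: A_seq=258 A_ack=7219 B_seq=7219 B_ack=258
After event 6: A_seq=338 A_ack=7219 B_seq=7219 B_ack=338

Answer: 338 7219 7219 338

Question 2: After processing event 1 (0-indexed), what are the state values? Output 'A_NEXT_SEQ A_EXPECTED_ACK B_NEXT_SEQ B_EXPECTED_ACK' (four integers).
After event 0: A_seq=164 A_ack=7000 B_seq=7000 B_ack=100
After event 1: A_seq=235 A_ack=7000 B_seq=7000 B_ack=100

235 7000 7000 100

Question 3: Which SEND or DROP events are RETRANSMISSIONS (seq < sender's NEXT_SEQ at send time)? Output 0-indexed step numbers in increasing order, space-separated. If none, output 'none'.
Step 0: DROP seq=100 -> fresh
Step 1: SEND seq=164 -> fresh
Step 2: SEND seq=7000 -> fresh
Step 3: SEND seq=100 -> retransmit
Step 4: SEND seq=7062 -> fresh
Step 5: SEND seq=235 -> fresh
Step 6: SEND seq=258 -> fresh

Answer: 3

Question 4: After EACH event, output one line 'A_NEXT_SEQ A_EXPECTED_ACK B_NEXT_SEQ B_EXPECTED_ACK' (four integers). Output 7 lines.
164 7000 7000 100
235 7000 7000 100
235 7062 7062 100
235 7062 7062 235
235 7219 7219 235
258 7219 7219 258
338 7219 7219 338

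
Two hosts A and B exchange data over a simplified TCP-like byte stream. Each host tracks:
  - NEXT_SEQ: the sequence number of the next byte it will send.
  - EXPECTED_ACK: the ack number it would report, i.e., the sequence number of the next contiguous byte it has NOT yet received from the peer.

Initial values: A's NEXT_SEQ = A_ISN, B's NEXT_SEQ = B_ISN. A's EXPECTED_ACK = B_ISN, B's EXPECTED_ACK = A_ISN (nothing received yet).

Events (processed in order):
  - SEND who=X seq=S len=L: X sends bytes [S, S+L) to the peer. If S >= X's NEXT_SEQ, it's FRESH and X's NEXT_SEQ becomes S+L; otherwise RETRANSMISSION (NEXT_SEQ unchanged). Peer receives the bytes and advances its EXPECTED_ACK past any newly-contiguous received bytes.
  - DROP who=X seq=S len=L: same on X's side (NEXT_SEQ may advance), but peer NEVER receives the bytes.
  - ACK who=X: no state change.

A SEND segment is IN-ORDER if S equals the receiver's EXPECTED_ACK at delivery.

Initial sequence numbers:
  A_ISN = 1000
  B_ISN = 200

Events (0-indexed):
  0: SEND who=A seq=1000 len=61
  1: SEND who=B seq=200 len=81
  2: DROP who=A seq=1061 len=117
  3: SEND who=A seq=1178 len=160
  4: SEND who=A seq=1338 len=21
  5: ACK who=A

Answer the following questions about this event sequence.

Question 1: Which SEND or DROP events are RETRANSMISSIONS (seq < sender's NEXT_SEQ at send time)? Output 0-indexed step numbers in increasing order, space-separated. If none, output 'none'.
Answer: none

Derivation:
Step 0: SEND seq=1000 -> fresh
Step 1: SEND seq=200 -> fresh
Step 2: DROP seq=1061 -> fresh
Step 3: SEND seq=1178 -> fresh
Step 4: SEND seq=1338 -> fresh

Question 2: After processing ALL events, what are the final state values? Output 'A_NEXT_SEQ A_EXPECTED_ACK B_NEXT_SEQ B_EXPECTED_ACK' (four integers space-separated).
After event 0: A_seq=1061 A_ack=200 B_seq=200 B_ack=1061
After event 1: A_seq=1061 A_ack=281 B_seq=281 B_ack=1061
After event 2: A_seq=1178 A_ack=281 B_seq=281 B_ack=1061
After event 3: A_seq=1338 A_ack=281 B_seq=281 B_ack=1061
After event 4: A_seq=1359 A_ack=281 B_seq=281 B_ack=1061
After event 5: A_seq=1359 A_ack=281 B_seq=281 B_ack=1061

Answer: 1359 281 281 1061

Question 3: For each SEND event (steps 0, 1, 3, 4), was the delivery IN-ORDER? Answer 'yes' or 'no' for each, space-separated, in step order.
Step 0: SEND seq=1000 -> in-order
Step 1: SEND seq=200 -> in-order
Step 3: SEND seq=1178 -> out-of-order
Step 4: SEND seq=1338 -> out-of-order

Answer: yes yes no no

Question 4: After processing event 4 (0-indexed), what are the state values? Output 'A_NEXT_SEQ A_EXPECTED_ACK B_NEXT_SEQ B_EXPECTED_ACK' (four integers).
After event 0: A_seq=1061 A_ack=200 B_seq=200 B_ack=1061
After event 1: A_seq=1061 A_ack=281 B_seq=281 B_ack=1061
After event 2: A_seq=1178 A_ack=281 B_seq=281 B_ack=1061
After event 3: A_seq=1338 A_ack=281 B_seq=281 B_ack=1061
After event 4: A_seq=1359 A_ack=281 B_seq=281 B_ack=1061

1359 281 281 1061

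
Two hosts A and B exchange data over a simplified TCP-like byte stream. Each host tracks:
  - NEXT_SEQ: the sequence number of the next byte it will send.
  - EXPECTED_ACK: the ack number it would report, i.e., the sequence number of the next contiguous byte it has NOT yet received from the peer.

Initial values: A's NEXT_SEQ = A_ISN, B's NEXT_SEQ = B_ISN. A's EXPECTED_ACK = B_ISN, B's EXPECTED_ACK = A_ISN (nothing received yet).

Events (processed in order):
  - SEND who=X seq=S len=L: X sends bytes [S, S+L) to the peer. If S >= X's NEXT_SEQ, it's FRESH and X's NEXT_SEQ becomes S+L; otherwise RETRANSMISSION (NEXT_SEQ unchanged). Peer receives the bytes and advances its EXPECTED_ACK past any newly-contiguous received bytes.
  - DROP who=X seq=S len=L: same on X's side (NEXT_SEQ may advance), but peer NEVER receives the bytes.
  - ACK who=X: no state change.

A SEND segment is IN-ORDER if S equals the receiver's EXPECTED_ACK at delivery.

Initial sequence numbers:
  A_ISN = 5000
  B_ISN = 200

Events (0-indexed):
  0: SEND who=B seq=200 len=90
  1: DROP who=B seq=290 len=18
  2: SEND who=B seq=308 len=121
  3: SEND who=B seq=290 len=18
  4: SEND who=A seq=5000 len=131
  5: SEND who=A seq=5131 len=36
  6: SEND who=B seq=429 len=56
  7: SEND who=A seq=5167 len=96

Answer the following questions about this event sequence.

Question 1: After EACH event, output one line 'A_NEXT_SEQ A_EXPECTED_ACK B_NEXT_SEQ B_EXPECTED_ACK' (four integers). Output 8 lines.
5000 290 290 5000
5000 290 308 5000
5000 290 429 5000
5000 429 429 5000
5131 429 429 5131
5167 429 429 5167
5167 485 485 5167
5263 485 485 5263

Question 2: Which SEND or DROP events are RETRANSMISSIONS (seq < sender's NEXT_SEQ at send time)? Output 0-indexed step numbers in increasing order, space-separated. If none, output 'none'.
Step 0: SEND seq=200 -> fresh
Step 1: DROP seq=290 -> fresh
Step 2: SEND seq=308 -> fresh
Step 3: SEND seq=290 -> retransmit
Step 4: SEND seq=5000 -> fresh
Step 5: SEND seq=5131 -> fresh
Step 6: SEND seq=429 -> fresh
Step 7: SEND seq=5167 -> fresh

Answer: 3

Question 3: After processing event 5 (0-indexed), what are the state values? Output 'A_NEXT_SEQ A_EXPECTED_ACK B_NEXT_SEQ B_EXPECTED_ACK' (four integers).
After event 0: A_seq=5000 A_ack=290 B_seq=290 B_ack=5000
After event 1: A_seq=5000 A_ack=290 B_seq=308 B_ack=5000
After event 2: A_seq=5000 A_ack=290 B_seq=429 B_ack=5000
After event 3: A_seq=5000 A_ack=429 B_seq=429 B_ack=5000
After event 4: A_seq=5131 A_ack=429 B_seq=429 B_ack=5131
After event 5: A_seq=5167 A_ack=429 B_seq=429 B_ack=5167

5167 429 429 5167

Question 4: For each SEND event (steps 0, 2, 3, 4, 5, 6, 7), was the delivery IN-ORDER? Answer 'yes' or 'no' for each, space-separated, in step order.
Answer: yes no yes yes yes yes yes

Derivation:
Step 0: SEND seq=200 -> in-order
Step 2: SEND seq=308 -> out-of-order
Step 3: SEND seq=290 -> in-order
Step 4: SEND seq=5000 -> in-order
Step 5: SEND seq=5131 -> in-order
Step 6: SEND seq=429 -> in-order
Step 7: SEND seq=5167 -> in-order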